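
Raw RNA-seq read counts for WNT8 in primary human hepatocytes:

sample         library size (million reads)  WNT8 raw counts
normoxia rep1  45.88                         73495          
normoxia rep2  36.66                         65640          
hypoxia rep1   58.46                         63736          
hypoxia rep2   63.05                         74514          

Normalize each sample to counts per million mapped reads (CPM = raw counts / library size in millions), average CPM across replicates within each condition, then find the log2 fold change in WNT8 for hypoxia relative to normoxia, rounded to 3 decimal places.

CPM(normoxia rep1) = 73495 / 45.88 = 1601.8963
CPM(normoxia rep2) = 65640 / 36.66 = 1790.5074
CPM(hypoxia rep1) = 63736 / 58.46 = 1090.2497
CPM(hypoxia rep2) = 74514 / 63.05 = 1181.8239
mean CPM(normoxia) = 1696.2018; mean CPM(hypoxia) = 1136.0368
Fold change = 1136.0368 / 1696.2018 = 0.66975
log2(0.66975) = -0.5783

-0.578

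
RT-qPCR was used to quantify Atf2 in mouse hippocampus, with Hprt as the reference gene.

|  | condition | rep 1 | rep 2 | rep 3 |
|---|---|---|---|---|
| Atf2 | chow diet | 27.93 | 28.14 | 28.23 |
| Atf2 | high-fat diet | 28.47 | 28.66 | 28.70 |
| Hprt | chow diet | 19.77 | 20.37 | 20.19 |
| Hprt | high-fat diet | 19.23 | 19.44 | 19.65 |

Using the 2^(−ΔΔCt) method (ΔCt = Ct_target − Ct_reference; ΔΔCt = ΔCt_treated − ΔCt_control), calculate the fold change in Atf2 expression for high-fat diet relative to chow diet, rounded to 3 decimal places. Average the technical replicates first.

Mean Ct: Atf2 chow diet 28.100; Atf2 high-fat diet 28.610; Hprt chow diet 20.110; Hprt high-fat diet 19.440
ΔCt(chow diet) = 28.100 − 20.110 = 7.990
ΔCt(high-fat diet) = 28.610 − 19.440 = 9.170
ΔΔCt = 9.170 − 7.990 = 1.180
Fold change = 2^(−1.180) = 0.4414

0.441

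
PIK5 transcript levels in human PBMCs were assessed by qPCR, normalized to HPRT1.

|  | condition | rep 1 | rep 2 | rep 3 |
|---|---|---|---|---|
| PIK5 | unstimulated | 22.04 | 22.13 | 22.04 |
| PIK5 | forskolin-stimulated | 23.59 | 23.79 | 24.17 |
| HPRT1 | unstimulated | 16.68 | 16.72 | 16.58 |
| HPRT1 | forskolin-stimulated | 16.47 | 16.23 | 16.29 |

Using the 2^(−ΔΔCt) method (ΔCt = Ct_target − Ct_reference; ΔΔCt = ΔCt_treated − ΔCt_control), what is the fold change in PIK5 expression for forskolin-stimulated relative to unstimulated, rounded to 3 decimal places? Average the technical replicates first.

0.232

Mean Ct: PIK5 unstimulated 22.070; PIK5 forskolin-stimulated 23.850; HPRT1 unstimulated 16.660; HPRT1 forskolin-stimulated 16.330
ΔCt(unstimulated) = 22.070 − 16.660 = 5.410
ΔCt(forskolin-stimulated) = 23.850 − 16.330 = 7.520
ΔΔCt = 7.520 − 5.410 = 2.110
Fold change = 2^(−2.110) = 0.2316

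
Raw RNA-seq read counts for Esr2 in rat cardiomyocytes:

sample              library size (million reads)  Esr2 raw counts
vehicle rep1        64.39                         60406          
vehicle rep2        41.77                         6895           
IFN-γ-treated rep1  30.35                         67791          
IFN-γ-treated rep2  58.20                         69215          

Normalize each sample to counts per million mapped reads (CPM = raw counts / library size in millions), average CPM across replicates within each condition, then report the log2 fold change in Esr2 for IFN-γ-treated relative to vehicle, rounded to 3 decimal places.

CPM(vehicle rep1) = 60406 / 64.39 = 938.1270
CPM(vehicle rep2) = 6895 / 41.77 = 165.0706
CPM(IFN-γ-treated rep1) = 67791 / 30.35 = 2233.6409
CPM(IFN-γ-treated rep2) = 69215 / 58.20 = 1189.2612
mean CPM(vehicle) = 551.5988; mean CPM(IFN-γ-treated) = 1711.4510
Fold change = 1711.4510 / 551.5988 = 3.10271
log2(3.10271) = 1.6335

1.634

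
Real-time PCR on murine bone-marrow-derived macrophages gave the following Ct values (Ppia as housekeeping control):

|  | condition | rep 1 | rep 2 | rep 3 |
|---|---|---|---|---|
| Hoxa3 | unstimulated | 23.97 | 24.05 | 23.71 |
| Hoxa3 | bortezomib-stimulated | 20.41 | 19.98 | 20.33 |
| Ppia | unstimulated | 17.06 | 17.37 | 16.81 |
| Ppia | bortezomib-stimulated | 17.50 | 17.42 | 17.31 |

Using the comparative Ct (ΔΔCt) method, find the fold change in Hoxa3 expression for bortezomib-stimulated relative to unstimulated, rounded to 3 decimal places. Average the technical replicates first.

16.000

Mean Ct: Hoxa3 unstimulated 23.910; Hoxa3 bortezomib-stimulated 20.240; Ppia unstimulated 17.080; Ppia bortezomib-stimulated 17.410
ΔCt(unstimulated) = 23.910 − 17.080 = 6.830
ΔCt(bortezomib-stimulated) = 20.240 − 17.410 = 2.830
ΔΔCt = 2.830 − 6.830 = -4.000
Fold change = 2^(−(-4.000)) = 2^4.000 = 16.0000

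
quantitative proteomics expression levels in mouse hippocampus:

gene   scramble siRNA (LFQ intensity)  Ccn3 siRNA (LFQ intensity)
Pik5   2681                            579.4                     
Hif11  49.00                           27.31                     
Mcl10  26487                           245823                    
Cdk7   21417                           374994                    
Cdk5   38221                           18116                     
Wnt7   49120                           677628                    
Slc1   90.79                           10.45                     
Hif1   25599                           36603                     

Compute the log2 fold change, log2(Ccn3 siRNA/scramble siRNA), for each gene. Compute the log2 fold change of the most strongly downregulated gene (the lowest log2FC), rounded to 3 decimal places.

-3.119

log2(579.4/2681) = -2.210  (Pik5)
log2(27.31/49.00) = -0.843  (Hif11)
log2(245823/26487) = 3.214  (Mcl10)
log2(374994/21417) = 4.130  (Cdk7)
log2(18116/38221) = -1.077  (Cdk5)
log2(677628/49120) = 3.786  (Wnt7)
log2(10.45/90.79) = -3.119  (Slc1)
log2(36603/25599) = 0.516  (Hif1)
Slc1 is most strongly downregulated.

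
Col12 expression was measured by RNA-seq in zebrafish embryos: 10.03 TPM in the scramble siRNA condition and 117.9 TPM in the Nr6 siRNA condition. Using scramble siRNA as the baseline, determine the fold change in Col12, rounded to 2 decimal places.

11.75

Fold change = 117.9 / 10.03 = 11.755
Col12 is upregulated.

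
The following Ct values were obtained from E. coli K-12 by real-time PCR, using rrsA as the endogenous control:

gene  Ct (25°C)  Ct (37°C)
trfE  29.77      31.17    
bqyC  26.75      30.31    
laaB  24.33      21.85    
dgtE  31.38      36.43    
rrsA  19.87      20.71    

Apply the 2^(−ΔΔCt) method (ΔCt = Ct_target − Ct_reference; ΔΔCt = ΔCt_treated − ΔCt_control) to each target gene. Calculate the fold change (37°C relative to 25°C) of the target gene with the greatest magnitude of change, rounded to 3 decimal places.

trfE: ΔΔCt = (31.17−20.71) − (29.77−19.87) = 10.46 − 9.90 = 0.56; fold change = 2^-0.56 = 0.678
bqyC: ΔΔCt = (30.31−20.71) − (26.75−19.87) = 9.60 − 6.88 = 2.72; fold change = 2^-2.72 = 0.152
laaB: ΔΔCt = (21.85−20.71) − (24.33−19.87) = 1.14 − 4.46 = -3.32; fold change = 2^3.32 = 9.987
dgtE: ΔΔCt = (36.43−20.71) − (31.38−19.87) = 15.72 − 11.51 = 4.21; fold change = 2^-4.21 = 0.054
dgtE has the largest |ΔΔCt| = 4.21.

0.054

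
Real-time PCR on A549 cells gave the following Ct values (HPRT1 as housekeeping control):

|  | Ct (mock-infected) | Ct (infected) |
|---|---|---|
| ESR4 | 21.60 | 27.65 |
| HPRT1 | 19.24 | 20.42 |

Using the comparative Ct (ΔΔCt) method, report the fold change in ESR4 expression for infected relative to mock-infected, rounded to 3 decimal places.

0.034

ΔCt(mock-infected) = 21.600 − 19.240 = 2.360
ΔCt(infected) = 27.650 − 20.420 = 7.230
ΔΔCt = 7.230 − 2.360 = 4.870
Fold change = 2^(−4.870) = 0.0342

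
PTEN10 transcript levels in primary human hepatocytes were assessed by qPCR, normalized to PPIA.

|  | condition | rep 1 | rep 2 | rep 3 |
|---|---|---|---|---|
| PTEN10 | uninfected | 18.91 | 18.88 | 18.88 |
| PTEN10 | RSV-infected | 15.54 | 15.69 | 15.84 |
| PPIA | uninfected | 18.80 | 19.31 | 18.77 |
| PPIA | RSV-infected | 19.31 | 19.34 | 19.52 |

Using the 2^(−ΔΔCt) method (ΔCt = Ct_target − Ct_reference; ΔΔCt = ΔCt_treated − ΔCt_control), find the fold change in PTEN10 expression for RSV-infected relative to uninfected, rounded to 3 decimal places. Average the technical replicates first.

12.381

Mean Ct: PTEN10 uninfected 18.890; PTEN10 RSV-infected 15.690; PPIA uninfected 18.960; PPIA RSV-infected 19.390
ΔCt(uninfected) = 18.890 − 18.960 = -0.070
ΔCt(RSV-infected) = 15.690 − 19.390 = -3.700
ΔΔCt = -3.700 − (-0.070) = -3.630
Fold change = 2^(−(-3.630)) = 2^3.630 = 12.3805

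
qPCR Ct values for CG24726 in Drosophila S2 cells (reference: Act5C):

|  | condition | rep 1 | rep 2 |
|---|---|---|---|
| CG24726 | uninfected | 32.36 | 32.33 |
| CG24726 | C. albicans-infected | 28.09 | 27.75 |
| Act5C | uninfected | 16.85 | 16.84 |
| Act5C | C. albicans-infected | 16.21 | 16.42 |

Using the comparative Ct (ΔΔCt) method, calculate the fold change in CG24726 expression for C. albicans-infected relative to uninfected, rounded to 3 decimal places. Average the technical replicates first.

14.877

Mean Ct: CG24726 uninfected 32.345; CG24726 C. albicans-infected 27.920; Act5C uninfected 16.845; Act5C C. albicans-infected 16.315
ΔCt(uninfected) = 32.345 − 16.845 = 15.500
ΔCt(C. albicans-infected) = 27.920 − 16.315 = 11.605
ΔΔCt = 11.605 − 15.500 = -3.895
Fold change = 2^(−(-3.895)) = 2^3.895 = 14.8769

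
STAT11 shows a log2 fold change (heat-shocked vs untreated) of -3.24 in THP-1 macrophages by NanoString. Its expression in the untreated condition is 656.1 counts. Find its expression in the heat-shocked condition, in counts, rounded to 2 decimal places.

Fold change = 2^(-3.24) = 0.1058
heat-shocked expression = 656.1 × 0.1058 = 69.44

69.44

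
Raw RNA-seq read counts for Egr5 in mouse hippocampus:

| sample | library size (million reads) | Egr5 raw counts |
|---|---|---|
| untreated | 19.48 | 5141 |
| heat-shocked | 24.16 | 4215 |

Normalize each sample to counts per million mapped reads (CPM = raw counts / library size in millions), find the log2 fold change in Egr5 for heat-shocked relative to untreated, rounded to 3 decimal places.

CPM(untreated) = 5141 / 19.48 = 263.9117
CPM(heat-shocked) = 4215 / 24.16 = 174.4619
Fold change = 174.4619 / 263.9117 = 0.66106
log2(0.66106) = -0.5971

-0.597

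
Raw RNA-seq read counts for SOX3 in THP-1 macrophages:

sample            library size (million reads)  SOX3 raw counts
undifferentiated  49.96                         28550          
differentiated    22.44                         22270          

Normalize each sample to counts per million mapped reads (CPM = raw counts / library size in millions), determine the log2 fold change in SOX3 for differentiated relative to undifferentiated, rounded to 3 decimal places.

0.796

CPM(undifferentiated) = 28550 / 49.96 = 571.4572
CPM(differentiated) = 22270 / 22.44 = 992.4242
Fold change = 992.4242 / 571.4572 = 1.73666
log2(1.73666) = 0.7963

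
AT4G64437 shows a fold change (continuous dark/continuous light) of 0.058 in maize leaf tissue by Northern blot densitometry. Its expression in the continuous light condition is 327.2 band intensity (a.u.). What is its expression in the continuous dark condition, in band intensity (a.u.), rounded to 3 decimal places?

continuous dark expression = 327.2 × 0.058 = 18.978

18.978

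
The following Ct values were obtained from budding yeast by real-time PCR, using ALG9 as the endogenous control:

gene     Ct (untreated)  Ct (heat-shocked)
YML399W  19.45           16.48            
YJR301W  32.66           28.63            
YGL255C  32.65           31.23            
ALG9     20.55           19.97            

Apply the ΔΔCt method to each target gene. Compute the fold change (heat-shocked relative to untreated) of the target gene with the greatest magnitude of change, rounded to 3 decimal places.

10.928

YML399W: ΔΔCt = (16.48−19.97) − (19.45−20.55) = -3.49 − (-1.10) = -2.39; fold change = 2^2.39 = 5.242
YJR301W: ΔΔCt = (28.63−19.97) − (32.66−20.55) = 8.66 − 12.11 = -3.45; fold change = 2^3.45 = 10.928
YGL255C: ΔΔCt = (31.23−19.97) − (32.65−20.55) = 11.26 − 12.10 = -0.84; fold change = 2^0.84 = 1.790
YJR301W has the largest |ΔΔCt| = 3.45.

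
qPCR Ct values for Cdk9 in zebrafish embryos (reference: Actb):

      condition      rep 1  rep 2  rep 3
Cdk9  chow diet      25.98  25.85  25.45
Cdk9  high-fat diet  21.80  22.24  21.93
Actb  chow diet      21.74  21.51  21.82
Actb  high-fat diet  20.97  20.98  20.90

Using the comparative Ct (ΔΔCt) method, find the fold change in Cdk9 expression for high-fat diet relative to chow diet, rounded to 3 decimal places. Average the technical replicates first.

Mean Ct: Cdk9 chow diet 25.760; Cdk9 high-fat diet 21.990; Actb chow diet 21.690; Actb high-fat diet 20.950
ΔCt(chow diet) = 25.760 − 21.690 = 4.070
ΔCt(high-fat diet) = 21.990 − 20.950 = 1.040
ΔΔCt = 1.040 − 4.070 = -3.030
Fold change = 2^(−(-3.030)) = 2^3.030 = 8.1681

8.168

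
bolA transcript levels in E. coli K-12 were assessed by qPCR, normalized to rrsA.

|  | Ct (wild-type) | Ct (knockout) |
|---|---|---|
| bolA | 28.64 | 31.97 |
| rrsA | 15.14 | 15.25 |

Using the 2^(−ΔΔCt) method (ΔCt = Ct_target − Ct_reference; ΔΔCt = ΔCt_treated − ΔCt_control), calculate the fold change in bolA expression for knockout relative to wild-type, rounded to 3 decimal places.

ΔCt(wild-type) = 28.640 − 15.140 = 13.500
ΔCt(knockout) = 31.970 − 15.250 = 16.720
ΔΔCt = 16.720 − 13.500 = 3.220
Fold change = 2^(−3.220) = 0.1073

0.107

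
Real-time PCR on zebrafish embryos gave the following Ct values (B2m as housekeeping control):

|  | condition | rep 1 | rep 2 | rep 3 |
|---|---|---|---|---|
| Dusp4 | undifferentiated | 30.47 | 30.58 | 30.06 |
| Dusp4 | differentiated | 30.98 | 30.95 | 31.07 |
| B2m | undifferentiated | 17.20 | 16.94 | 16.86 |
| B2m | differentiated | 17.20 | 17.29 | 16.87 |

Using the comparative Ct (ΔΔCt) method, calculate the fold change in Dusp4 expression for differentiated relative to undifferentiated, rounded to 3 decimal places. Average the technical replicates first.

Mean Ct: Dusp4 undifferentiated 30.370; Dusp4 differentiated 31.000; B2m undifferentiated 17.000; B2m differentiated 17.120
ΔCt(undifferentiated) = 30.370 − 17.000 = 13.370
ΔCt(differentiated) = 31.000 − 17.120 = 13.880
ΔΔCt = 13.880 − 13.370 = 0.510
Fold change = 2^(−0.510) = 0.7022

0.702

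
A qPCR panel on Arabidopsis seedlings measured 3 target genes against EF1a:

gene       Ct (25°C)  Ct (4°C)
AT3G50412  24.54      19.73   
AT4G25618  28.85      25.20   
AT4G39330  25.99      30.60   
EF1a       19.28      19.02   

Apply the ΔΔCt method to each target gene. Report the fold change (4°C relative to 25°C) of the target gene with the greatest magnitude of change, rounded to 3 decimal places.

0.034

AT3G50412: ΔΔCt = (19.73−19.02) − (24.54−19.28) = 0.71 − 5.26 = -4.55; fold change = 2^4.55 = 23.425
AT4G25618: ΔΔCt = (25.20−19.02) − (28.85−19.28) = 6.18 − 9.57 = -3.39; fold change = 2^3.39 = 10.483
AT4G39330: ΔΔCt = (30.60−19.02) − (25.99−19.28) = 11.58 − 6.71 = 4.87; fold change = 2^-4.87 = 0.034
AT4G39330 has the largest |ΔΔCt| = 4.87.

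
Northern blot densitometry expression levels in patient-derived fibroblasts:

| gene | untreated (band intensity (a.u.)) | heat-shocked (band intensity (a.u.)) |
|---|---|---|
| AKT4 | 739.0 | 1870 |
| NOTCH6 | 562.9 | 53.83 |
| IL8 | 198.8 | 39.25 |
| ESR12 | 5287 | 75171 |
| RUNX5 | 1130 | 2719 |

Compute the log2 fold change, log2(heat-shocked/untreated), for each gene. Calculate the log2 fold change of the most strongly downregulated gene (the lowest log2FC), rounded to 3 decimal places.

-3.386

log2(1870/739.0) = 1.339  (AKT4)
log2(53.83/562.9) = -3.386  (NOTCH6)
log2(39.25/198.8) = -2.341  (IL8)
log2(75171/5287) = 3.830  (ESR12)
log2(2719/1130) = 1.267  (RUNX5)
NOTCH6 is most strongly downregulated.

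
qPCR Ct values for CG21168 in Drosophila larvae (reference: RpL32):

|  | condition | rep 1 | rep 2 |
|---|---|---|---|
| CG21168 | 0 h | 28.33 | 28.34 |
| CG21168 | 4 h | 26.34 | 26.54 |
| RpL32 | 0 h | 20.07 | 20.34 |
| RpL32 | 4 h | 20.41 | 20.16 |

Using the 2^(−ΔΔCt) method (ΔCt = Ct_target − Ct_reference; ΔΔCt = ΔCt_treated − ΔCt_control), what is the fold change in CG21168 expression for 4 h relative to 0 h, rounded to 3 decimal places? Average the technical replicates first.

3.931

Mean Ct: CG21168 0 h 28.335; CG21168 4 h 26.440; RpL32 0 h 20.205; RpL32 4 h 20.285
ΔCt(0 h) = 28.335 − 20.205 = 8.130
ΔCt(4 h) = 26.440 − 20.285 = 6.155
ΔΔCt = 6.155 − 8.130 = -1.975
Fold change = 2^(−(-1.975)) = 2^1.975 = 3.9313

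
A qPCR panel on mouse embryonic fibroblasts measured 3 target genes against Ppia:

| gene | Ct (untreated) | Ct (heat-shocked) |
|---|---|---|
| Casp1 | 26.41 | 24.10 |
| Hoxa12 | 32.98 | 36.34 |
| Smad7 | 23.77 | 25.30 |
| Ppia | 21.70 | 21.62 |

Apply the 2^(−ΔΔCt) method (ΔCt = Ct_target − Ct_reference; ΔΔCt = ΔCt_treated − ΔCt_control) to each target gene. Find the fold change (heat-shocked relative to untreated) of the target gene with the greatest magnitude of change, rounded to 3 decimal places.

0.092

Casp1: ΔΔCt = (24.10−21.62) − (26.41−21.70) = 2.48 − 4.71 = -2.23; fold change = 2^2.23 = 4.691
Hoxa12: ΔΔCt = (36.34−21.62) − (32.98−21.70) = 14.72 − 11.28 = 3.44; fold change = 2^-3.44 = 0.092
Smad7: ΔΔCt = (25.30−21.62) − (23.77−21.70) = 3.68 − 2.07 = 1.61; fold change = 2^-1.61 = 0.328
Hoxa12 has the largest |ΔΔCt| = 3.44.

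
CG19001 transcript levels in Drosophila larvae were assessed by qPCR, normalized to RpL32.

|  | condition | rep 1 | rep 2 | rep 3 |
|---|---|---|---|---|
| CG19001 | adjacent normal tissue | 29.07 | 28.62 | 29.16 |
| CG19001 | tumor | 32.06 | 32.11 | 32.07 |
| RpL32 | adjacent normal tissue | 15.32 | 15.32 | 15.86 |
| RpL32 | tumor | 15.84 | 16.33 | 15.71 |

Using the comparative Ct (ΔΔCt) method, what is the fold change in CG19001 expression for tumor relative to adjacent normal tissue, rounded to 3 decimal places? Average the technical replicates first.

0.157

Mean Ct: CG19001 adjacent normal tissue 28.950; CG19001 tumor 32.080; RpL32 adjacent normal tissue 15.500; RpL32 tumor 15.960
ΔCt(adjacent normal tissue) = 28.950 − 15.500 = 13.450
ΔCt(tumor) = 32.080 − 15.960 = 16.120
ΔΔCt = 16.120 − 13.450 = 2.670
Fold change = 2^(−2.670) = 0.1571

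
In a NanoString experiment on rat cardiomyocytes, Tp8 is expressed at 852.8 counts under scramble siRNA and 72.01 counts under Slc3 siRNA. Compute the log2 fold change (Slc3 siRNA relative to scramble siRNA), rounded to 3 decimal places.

-3.566

Fold change = 72.01 / 852.8 = 0.0844
log2(0.0844) = -3.5659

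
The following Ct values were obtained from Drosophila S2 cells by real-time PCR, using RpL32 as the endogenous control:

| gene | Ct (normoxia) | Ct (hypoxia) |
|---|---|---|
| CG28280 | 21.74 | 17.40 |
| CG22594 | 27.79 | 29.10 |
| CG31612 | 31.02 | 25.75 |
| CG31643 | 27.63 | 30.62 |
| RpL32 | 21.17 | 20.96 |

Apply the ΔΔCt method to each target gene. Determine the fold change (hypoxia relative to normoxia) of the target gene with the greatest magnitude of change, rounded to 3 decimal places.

33.359

CG28280: ΔΔCt = (17.40−20.96) − (21.74−21.17) = -3.56 − 0.57 = -4.13; fold change = 2^4.13 = 17.509
CG22594: ΔΔCt = (29.10−20.96) − (27.79−21.17) = 8.14 − 6.62 = 1.52; fold change = 2^-1.52 = 0.349
CG31612: ΔΔCt = (25.75−20.96) − (31.02−21.17) = 4.79 − 9.85 = -5.06; fold change = 2^5.06 = 33.359
CG31643: ΔΔCt = (30.62−20.96) − (27.63−21.17) = 9.66 − 6.46 = 3.20; fold change = 2^-3.20 = 0.109
CG31612 has the largest |ΔΔCt| = 5.06.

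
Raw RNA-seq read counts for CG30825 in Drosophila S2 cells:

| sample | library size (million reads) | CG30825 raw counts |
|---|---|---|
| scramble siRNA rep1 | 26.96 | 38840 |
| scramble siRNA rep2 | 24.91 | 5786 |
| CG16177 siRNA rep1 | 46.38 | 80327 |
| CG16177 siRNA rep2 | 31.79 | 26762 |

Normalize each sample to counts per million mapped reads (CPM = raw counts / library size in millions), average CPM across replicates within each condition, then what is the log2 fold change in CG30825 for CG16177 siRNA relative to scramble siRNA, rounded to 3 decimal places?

0.622

CPM(scramble siRNA rep1) = 38840 / 26.96 = 1440.6528
CPM(scramble siRNA rep2) = 5786 / 24.91 = 232.2762
CPM(CG16177 siRNA rep1) = 80327 / 46.38 = 1731.9319
CPM(CG16177 siRNA rep2) = 26762 / 31.79 = 841.8371
mean CPM(scramble siRNA) = 836.4645; mean CPM(CG16177 siRNA) = 1286.8845
Fold change = 1286.8845 / 836.4645 = 1.53848
log2(1.53848) = 0.6215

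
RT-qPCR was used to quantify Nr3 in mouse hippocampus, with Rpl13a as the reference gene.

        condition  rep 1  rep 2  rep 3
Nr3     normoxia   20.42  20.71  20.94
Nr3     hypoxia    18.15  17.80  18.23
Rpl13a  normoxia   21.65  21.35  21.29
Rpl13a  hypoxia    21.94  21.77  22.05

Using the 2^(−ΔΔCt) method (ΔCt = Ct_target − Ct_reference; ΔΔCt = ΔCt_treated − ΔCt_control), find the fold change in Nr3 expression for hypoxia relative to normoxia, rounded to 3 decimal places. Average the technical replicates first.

Mean Ct: Nr3 normoxia 20.690; Nr3 hypoxia 18.060; Rpl13a normoxia 21.430; Rpl13a hypoxia 21.920
ΔCt(normoxia) = 20.690 − 21.430 = -0.740
ΔCt(hypoxia) = 18.060 − 21.920 = -3.860
ΔΔCt = -3.860 − (-0.740) = -3.120
Fold change = 2^(−(-3.120)) = 2^3.120 = 8.6939

8.694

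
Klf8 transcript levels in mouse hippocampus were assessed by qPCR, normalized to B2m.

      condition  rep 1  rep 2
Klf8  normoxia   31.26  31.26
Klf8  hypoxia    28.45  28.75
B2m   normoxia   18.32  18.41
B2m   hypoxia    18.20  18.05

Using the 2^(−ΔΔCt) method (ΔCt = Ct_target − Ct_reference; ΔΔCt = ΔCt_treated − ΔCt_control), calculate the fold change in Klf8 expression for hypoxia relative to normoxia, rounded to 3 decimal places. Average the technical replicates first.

Mean Ct: Klf8 normoxia 31.260; Klf8 hypoxia 28.600; B2m normoxia 18.365; B2m hypoxia 18.125
ΔCt(normoxia) = 31.260 − 18.365 = 12.895
ΔCt(hypoxia) = 28.600 − 18.125 = 10.475
ΔΔCt = 10.475 − 12.895 = -2.420
Fold change = 2^(−(-2.420)) = 2^2.420 = 5.3517

5.352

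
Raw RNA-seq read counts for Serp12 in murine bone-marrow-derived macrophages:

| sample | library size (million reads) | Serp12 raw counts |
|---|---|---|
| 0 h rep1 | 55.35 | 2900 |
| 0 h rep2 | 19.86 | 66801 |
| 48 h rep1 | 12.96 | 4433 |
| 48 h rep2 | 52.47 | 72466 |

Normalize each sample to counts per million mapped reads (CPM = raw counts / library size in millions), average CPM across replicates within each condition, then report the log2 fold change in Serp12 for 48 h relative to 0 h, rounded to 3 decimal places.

-0.987

CPM(0 h rep1) = 2900 / 55.35 = 52.3939
CPM(0 h rep2) = 66801 / 19.86 = 3363.5952
CPM(48 h rep1) = 4433 / 12.96 = 342.0525
CPM(48 h rep2) = 72466 / 52.47 = 1381.0940
mean CPM(0 h) = 1707.9945; mean CPM(48 h) = 861.5732
Fold change = 861.5732 / 1707.9945 = 0.50444
log2(0.50444) = -0.9873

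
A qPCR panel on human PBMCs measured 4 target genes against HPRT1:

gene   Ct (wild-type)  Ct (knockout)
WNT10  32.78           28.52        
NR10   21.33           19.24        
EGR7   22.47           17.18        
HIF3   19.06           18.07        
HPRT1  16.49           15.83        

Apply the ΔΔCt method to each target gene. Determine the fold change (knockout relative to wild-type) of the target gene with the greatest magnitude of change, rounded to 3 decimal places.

WNT10: ΔΔCt = (28.52−15.83) − (32.78−16.49) = 12.69 − 16.29 = -3.60; fold change = 2^3.60 = 12.126
NR10: ΔΔCt = (19.24−15.83) − (21.33−16.49) = 3.41 − 4.84 = -1.43; fold change = 2^1.43 = 2.694
EGR7: ΔΔCt = (17.18−15.83) − (22.47−16.49) = 1.35 − 5.98 = -4.63; fold change = 2^4.63 = 24.761
HIF3: ΔΔCt = (18.07−15.83) − (19.06−16.49) = 2.24 − 2.57 = -0.33; fold change = 2^0.33 = 1.257
EGR7 has the largest |ΔΔCt| = 4.63.

24.761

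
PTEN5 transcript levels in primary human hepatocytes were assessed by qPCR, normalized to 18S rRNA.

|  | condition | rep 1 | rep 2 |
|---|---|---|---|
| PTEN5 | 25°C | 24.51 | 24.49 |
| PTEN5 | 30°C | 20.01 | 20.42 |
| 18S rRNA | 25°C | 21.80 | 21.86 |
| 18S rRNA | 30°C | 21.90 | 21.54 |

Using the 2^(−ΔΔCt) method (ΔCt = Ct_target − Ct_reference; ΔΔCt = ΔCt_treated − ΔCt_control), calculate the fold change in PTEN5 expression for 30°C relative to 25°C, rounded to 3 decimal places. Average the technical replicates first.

18.063

Mean Ct: PTEN5 25°C 24.500; PTEN5 30°C 20.215; 18S rRNA 25°C 21.830; 18S rRNA 30°C 21.720
ΔCt(25°C) = 24.500 − 21.830 = 2.670
ΔCt(30°C) = 20.215 − 21.720 = -1.505
ΔΔCt = -1.505 − 2.670 = -4.175
Fold change = 2^(−(-4.175)) = 2^4.175 = 18.0634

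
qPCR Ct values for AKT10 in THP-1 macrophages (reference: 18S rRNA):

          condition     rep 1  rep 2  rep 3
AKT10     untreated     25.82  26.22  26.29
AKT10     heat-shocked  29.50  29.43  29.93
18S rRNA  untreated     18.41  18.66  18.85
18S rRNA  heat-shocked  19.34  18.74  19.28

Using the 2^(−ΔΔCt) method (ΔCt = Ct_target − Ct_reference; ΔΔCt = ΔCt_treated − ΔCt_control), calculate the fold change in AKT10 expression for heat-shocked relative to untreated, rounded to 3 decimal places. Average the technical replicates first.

Mean Ct: AKT10 untreated 26.110; AKT10 heat-shocked 29.620; 18S rRNA untreated 18.640; 18S rRNA heat-shocked 19.120
ΔCt(untreated) = 26.110 − 18.640 = 7.470
ΔCt(heat-shocked) = 29.620 − 19.120 = 10.500
ΔΔCt = 10.500 − 7.470 = 3.030
Fold change = 2^(−3.030) = 0.1224

0.122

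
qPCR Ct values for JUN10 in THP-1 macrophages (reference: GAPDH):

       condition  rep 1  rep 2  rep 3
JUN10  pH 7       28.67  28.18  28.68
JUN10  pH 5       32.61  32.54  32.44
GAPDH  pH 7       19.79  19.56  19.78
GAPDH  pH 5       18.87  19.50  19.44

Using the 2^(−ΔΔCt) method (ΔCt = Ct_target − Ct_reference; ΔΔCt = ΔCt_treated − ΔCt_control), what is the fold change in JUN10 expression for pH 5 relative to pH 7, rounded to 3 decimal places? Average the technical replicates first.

Mean Ct: JUN10 pH 7 28.510; JUN10 pH 5 32.530; GAPDH pH 7 19.710; GAPDH pH 5 19.270
ΔCt(pH 7) = 28.510 − 19.710 = 8.800
ΔCt(pH 5) = 32.530 − 19.270 = 13.260
ΔΔCt = 13.260 − 8.800 = 4.460
Fold change = 2^(−4.460) = 0.0454

0.045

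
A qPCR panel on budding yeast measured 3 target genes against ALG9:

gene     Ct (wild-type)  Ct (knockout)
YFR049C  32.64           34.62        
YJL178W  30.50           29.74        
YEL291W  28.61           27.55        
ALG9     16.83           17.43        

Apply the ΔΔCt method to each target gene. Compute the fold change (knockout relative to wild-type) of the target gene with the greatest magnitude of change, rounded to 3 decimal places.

3.160

YFR049C: ΔΔCt = (34.62−17.43) − (32.64−16.83) = 17.19 − 15.81 = 1.38; fold change = 2^-1.38 = 0.384
YJL178W: ΔΔCt = (29.74−17.43) − (30.50−16.83) = 12.31 − 13.67 = -1.36; fold change = 2^1.36 = 2.567
YEL291W: ΔΔCt = (27.55−17.43) − (28.61−16.83) = 10.12 − 11.78 = -1.66; fold change = 2^1.66 = 3.160
YEL291W has the largest |ΔΔCt| = 1.66.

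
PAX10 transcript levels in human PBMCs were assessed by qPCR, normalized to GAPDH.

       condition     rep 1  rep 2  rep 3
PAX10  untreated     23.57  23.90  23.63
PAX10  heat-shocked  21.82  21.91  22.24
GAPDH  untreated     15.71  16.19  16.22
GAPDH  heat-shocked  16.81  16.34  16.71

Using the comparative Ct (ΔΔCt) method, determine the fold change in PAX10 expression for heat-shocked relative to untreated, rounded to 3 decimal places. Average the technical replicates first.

4.891

Mean Ct: PAX10 untreated 23.700; PAX10 heat-shocked 21.990; GAPDH untreated 16.040; GAPDH heat-shocked 16.620
ΔCt(untreated) = 23.700 − 16.040 = 7.660
ΔCt(heat-shocked) = 21.990 − 16.620 = 5.370
ΔΔCt = 5.370 − 7.660 = -2.290
Fold change = 2^(−(-2.290)) = 2^2.290 = 4.8906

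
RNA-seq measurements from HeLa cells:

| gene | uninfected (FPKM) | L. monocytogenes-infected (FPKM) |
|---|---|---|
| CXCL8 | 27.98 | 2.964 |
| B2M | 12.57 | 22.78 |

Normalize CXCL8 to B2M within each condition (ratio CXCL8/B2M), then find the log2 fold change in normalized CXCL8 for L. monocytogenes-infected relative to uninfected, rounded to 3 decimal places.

-4.097

CXCL8/B2M (uninfected) = 27.98 / 12.57 = 2.2259
CXCL8/B2M (L. monocytogenes-infected) = 2.964 / 22.78 = 0.13011
Fold change = 0.13011 / 2.2259 = 0.0585
log2(0.0585) = -4.0966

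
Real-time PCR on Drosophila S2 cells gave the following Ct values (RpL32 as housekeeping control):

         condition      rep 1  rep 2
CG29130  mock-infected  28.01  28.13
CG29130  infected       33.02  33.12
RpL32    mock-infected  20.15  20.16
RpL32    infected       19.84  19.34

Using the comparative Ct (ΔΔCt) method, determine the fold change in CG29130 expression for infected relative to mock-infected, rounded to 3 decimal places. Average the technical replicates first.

0.021

Mean Ct: CG29130 mock-infected 28.070; CG29130 infected 33.070; RpL32 mock-infected 20.155; RpL32 infected 19.590
ΔCt(mock-infected) = 28.070 − 20.155 = 7.915
ΔCt(infected) = 33.070 − 19.590 = 13.480
ΔΔCt = 13.480 − 7.915 = 5.565
Fold change = 2^(−5.565) = 0.0211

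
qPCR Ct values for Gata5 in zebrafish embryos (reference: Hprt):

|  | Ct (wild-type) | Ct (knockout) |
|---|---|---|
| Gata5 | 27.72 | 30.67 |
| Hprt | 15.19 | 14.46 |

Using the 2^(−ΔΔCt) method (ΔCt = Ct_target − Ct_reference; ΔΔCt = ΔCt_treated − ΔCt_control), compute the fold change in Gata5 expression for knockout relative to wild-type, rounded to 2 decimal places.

ΔCt(wild-type) = 27.720 − 15.190 = 12.530
ΔCt(knockout) = 30.670 − 14.460 = 16.210
ΔΔCt = 16.210 − 12.530 = 3.680
Fold change = 2^(−3.680) = 0.078

0.08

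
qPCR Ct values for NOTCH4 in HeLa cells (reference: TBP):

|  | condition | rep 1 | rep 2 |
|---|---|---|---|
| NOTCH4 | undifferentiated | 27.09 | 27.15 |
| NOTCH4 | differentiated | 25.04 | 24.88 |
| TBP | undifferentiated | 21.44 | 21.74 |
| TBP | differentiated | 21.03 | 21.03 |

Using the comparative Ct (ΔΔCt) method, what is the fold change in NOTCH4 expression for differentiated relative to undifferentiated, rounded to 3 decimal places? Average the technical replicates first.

Mean Ct: NOTCH4 undifferentiated 27.120; NOTCH4 differentiated 24.960; TBP undifferentiated 21.590; TBP differentiated 21.030
ΔCt(undifferentiated) = 27.120 − 21.590 = 5.530
ΔCt(differentiated) = 24.960 − 21.030 = 3.930
ΔΔCt = 3.930 − 5.530 = -1.600
Fold change = 2^(−(-1.600)) = 2^1.600 = 3.0314

3.031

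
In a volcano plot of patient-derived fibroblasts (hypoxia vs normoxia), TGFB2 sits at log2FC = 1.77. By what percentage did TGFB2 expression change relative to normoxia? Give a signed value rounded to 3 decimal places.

241.054%

Fold change = 2^(1.77) = 3.4105
Percent change = (FC − 1) × 100% = (3.4105 − 1) × 100 = 241.054%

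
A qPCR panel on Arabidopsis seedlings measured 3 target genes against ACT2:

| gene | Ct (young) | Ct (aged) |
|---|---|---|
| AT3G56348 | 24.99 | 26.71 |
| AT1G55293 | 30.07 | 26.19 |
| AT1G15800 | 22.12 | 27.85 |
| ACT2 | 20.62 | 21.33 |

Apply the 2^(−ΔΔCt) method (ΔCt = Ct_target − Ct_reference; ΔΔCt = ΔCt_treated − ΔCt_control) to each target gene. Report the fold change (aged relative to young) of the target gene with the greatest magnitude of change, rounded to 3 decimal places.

AT3G56348: ΔΔCt = (26.71−21.33) − (24.99−20.62) = 5.38 − 4.37 = 1.01; fold change = 2^-1.01 = 0.497
AT1G55293: ΔΔCt = (26.19−21.33) − (30.07−20.62) = 4.86 − 9.45 = -4.59; fold change = 2^4.59 = 24.084
AT1G15800: ΔΔCt = (27.85−21.33) − (22.12−20.62) = 6.52 − 1.50 = 5.02; fold change = 2^-5.02 = 0.031
AT1G15800 has the largest |ΔΔCt| = 5.02.

0.031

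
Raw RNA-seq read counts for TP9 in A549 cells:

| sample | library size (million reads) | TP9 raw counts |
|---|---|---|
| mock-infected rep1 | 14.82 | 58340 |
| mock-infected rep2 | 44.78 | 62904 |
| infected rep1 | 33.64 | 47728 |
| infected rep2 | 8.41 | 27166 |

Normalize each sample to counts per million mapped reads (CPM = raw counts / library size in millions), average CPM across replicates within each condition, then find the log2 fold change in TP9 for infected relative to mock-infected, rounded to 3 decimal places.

CPM(mock-infected rep1) = 58340 / 14.82 = 3936.5722
CPM(mock-infected rep2) = 62904 / 44.78 = 1404.7343
CPM(infected rep1) = 47728 / 33.64 = 1418.7872
CPM(infected rep2) = 27166 / 8.41 = 3230.2021
mean CPM(mock-infected) = 2670.6532; mean CPM(infected) = 2324.4946
Fold change = 2324.4946 / 2670.6532 = 0.87038
log2(0.87038) = -0.2003

-0.200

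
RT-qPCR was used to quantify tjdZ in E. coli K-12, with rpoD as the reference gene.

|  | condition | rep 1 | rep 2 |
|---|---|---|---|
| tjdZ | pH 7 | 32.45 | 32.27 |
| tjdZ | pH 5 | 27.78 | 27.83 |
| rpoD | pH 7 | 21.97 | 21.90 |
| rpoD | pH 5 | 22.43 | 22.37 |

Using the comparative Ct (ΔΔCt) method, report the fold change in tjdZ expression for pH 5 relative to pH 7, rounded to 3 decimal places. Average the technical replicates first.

32.447

Mean Ct: tjdZ pH 7 32.360; tjdZ pH 5 27.805; rpoD pH 7 21.935; rpoD pH 5 22.400
ΔCt(pH 7) = 32.360 − 21.935 = 10.425
ΔCt(pH 5) = 27.805 − 22.400 = 5.405
ΔΔCt = 5.405 − 10.425 = -5.020
Fold change = 2^(−(-5.020)) = 2^5.020 = 32.4467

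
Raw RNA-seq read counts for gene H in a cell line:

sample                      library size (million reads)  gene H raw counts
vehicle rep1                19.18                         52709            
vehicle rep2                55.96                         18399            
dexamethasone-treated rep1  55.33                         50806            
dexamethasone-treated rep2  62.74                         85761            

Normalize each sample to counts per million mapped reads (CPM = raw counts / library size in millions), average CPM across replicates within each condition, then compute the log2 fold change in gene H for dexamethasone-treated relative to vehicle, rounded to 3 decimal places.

CPM(vehicle rep1) = 52709 / 19.18 = 2748.1230
CPM(vehicle rep2) = 18399 / 55.96 = 328.7884
CPM(dexamethasone-treated rep1) = 50806 / 55.33 = 918.2360
CPM(dexamethasone-treated rep2) = 85761 / 62.74 = 1366.9270
mean CPM(vehicle) = 1538.4557; mean CPM(dexamethasone-treated) = 1142.5815
Fold change = 1142.5815 / 1538.4557 = 0.74268
log2(0.74268) = -0.4292

-0.429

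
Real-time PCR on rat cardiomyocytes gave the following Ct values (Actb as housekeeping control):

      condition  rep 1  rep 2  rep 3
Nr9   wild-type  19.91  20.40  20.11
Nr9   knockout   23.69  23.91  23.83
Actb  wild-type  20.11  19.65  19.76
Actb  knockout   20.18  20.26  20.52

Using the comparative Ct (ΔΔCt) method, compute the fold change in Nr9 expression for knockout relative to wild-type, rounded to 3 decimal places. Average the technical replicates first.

0.110

Mean Ct: Nr9 wild-type 20.140; Nr9 knockout 23.810; Actb wild-type 19.840; Actb knockout 20.320
ΔCt(wild-type) = 20.140 − 19.840 = 0.300
ΔCt(knockout) = 23.810 − 20.320 = 3.490
ΔΔCt = 3.490 − 0.300 = 3.190
Fold change = 2^(−3.190) = 0.1096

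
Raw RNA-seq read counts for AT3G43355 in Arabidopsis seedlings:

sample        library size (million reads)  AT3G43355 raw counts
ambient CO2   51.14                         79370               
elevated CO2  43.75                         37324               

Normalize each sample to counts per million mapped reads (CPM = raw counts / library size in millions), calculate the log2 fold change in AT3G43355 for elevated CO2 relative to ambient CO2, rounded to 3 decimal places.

-0.863

CPM(ambient CO2) = 79370 / 51.14 = 1552.0141
CPM(elevated CO2) = 37324 / 43.75 = 853.1200
Fold change = 853.1200 / 1552.0141 = 0.54969
log2(0.54969) = -0.8633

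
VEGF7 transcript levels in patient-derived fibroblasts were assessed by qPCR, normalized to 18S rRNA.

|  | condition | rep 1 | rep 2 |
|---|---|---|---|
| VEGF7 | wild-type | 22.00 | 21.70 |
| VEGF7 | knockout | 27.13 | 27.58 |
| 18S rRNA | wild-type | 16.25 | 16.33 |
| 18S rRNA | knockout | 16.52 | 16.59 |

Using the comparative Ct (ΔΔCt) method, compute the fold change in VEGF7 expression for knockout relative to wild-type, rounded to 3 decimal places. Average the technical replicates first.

0.026

Mean Ct: VEGF7 wild-type 21.850; VEGF7 knockout 27.355; 18S rRNA wild-type 16.290; 18S rRNA knockout 16.555
ΔCt(wild-type) = 21.850 − 16.290 = 5.560
ΔCt(knockout) = 27.355 − 16.555 = 10.800
ΔΔCt = 10.800 − 5.560 = 5.240
Fold change = 2^(−5.240) = 0.0265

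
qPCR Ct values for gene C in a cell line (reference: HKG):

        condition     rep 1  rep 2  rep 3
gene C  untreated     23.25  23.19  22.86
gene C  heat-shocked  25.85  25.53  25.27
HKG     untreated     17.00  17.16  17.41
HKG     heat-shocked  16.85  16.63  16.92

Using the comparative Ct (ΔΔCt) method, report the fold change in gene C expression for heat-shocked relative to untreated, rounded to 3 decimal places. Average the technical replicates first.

0.140

Mean Ct: gene C untreated 23.100; gene C heat-shocked 25.550; HKG untreated 17.190; HKG heat-shocked 16.800
ΔCt(untreated) = 23.100 − 17.190 = 5.910
ΔCt(heat-shocked) = 25.550 − 16.800 = 8.750
ΔΔCt = 8.750 − 5.910 = 2.840
Fold change = 2^(−2.840) = 0.1397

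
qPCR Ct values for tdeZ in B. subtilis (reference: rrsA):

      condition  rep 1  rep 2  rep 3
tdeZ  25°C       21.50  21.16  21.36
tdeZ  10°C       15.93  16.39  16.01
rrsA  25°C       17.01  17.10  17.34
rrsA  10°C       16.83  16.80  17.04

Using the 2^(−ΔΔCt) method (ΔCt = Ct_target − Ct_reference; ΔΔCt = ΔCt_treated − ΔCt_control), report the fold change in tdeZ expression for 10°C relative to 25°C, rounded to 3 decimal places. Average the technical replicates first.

Mean Ct: tdeZ 25°C 21.340; tdeZ 10°C 16.110; rrsA 25°C 17.150; rrsA 10°C 16.890
ΔCt(25°C) = 21.340 − 17.150 = 4.190
ΔCt(10°C) = 16.110 − 16.890 = -0.780
ΔΔCt = -0.780 − 4.190 = -4.970
Fold change = 2^(−(-4.970)) = 2^4.970 = 31.3414

31.341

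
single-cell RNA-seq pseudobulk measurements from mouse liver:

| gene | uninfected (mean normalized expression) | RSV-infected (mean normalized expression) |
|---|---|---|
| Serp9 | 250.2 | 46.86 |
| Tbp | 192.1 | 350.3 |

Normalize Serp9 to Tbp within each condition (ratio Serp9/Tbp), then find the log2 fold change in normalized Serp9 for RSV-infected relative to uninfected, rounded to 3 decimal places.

Serp9/Tbp (uninfected) = 250.2 / 192.1 = 1.3024
Serp9/Tbp (RSV-infected) = 46.86 / 350.3 = 0.13377
Fold change = 0.13377 / 1.3024 = 0.1027
log2(0.1027) = -3.2834

-3.283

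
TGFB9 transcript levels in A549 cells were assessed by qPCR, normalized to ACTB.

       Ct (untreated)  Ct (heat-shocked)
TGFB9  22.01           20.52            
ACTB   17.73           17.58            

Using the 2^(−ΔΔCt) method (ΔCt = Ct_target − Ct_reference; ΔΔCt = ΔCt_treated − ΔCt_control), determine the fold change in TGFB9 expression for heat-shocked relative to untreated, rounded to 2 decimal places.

2.53

ΔCt(untreated) = 22.010 − 17.730 = 4.280
ΔCt(heat-shocked) = 20.520 − 17.580 = 2.940
ΔΔCt = 2.940 − 4.280 = -1.340
Fold change = 2^(−(-1.340)) = 2^1.340 = 2.532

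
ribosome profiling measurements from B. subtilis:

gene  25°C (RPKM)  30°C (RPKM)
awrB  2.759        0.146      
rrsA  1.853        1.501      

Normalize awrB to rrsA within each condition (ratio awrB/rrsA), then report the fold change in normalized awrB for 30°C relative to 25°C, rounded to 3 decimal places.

0.065

awrB/rrsA (25°C) = 2.759 / 1.853 = 1.4889
awrB/rrsA (30°C) = 0.146 / 1.501 = 0.097268
Fold change = 0.097268 / 1.4889 = 0.0653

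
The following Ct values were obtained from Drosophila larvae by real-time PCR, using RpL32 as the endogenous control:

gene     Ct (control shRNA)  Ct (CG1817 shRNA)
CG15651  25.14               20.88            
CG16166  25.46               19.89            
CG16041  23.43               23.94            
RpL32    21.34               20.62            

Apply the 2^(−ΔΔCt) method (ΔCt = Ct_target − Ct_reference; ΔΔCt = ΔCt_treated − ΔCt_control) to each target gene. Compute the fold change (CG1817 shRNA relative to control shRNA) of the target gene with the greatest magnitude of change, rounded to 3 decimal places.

28.840

CG15651: ΔΔCt = (20.88−20.62) − (25.14−21.34) = 0.26 − 3.80 = -3.54; fold change = 2^3.54 = 11.632
CG16166: ΔΔCt = (19.89−20.62) − (25.46−21.34) = -0.73 − 4.12 = -4.85; fold change = 2^4.85 = 28.840
CG16041: ΔΔCt = (23.94−20.62) − (23.43−21.34) = 3.32 − 2.09 = 1.23; fold change = 2^-1.23 = 0.426
CG16166 has the largest |ΔΔCt| = 4.85.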